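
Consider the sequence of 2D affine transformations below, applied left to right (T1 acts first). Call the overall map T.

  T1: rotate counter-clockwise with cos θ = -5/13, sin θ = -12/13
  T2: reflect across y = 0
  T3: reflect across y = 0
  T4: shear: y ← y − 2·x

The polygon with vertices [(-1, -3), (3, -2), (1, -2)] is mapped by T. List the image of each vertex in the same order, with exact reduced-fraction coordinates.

image vertices: (-31/13, 89/13), (-3, 4), (-29/13, 56/13)

T1 rotate counter-clockwise with cos θ = -5/13, sin θ = -12/13: (-1, -3) → (-31/13, 27/13); (3, -2) → (-3, -2); (1, -2) → (-29/13, -2/13)
T2 reflect across y = 0: (-31/13, 27/13) → (-31/13, -27/13); (-3, -2) → (-3, 2); (-29/13, -2/13) → (-29/13, 2/13)
T3 reflect across y = 0: (-31/13, -27/13) → (-31/13, 27/13); (-3, 2) → (-3, -2); (-29/13, 2/13) → (-29/13, -2/13)
T4 shear: y ← y − 2·x: (-31/13, 27/13) → (-31/13, 89/13); (-3, -2) → (-3, 4); (-29/13, -2/13) → (-29/13, 56/13)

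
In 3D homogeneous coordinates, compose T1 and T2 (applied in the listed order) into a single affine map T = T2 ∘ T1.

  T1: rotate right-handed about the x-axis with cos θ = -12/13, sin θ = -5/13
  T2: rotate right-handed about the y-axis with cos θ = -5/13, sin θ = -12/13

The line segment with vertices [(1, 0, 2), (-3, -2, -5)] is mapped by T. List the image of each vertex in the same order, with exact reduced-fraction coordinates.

image vertices: (223/169, 10/13, 276/169), (-645/169, -1/13, -818/169)

T1 rotate right-handed about the x-axis with cos θ = -12/13, sin θ = -5/13: (1, 0, 2) → (1, 10/13, -24/13); (-3, -2, -5) → (-3, -1/13, 70/13)
T2 rotate right-handed about the y-axis with cos θ = -5/13, sin θ = -12/13: (1, 10/13, -24/13) → (223/169, 10/13, 276/169); (-3, -1/13, 70/13) → (-645/169, -1/13, -818/169)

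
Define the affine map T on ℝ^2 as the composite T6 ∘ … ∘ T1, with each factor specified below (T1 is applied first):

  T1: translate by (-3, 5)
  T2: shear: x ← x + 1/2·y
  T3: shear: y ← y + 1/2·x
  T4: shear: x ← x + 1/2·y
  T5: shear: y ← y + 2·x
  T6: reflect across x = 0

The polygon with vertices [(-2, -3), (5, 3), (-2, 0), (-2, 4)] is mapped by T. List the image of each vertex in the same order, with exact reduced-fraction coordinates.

image vertices: (4, -8), (-23/2, 34), (5/8, 5/2), (-31/8, 33/2)

T1 translate by (-3, 5): (-2, -3) → (-5, 2); (5, 3) → (2, 8); (-2, 0) → (-5, 5); (-2, 4) → (-5, 9)
T2 shear: x ← x + 1/2·y: (-5, 2) → (-4, 2); (2, 8) → (6, 8); (-5, 5) → (-5/2, 5); (-5, 9) → (-1/2, 9)
T3 shear: y ← y + 1/2·x: (-4, 2) → (-4, 0); (6, 8) → (6, 11); (-5/2, 5) → (-5/2, 15/4); (-1/2, 9) → (-1/2, 35/4)
T4 shear: x ← x + 1/2·y: (-4, 0) → (-4, 0); (6, 11) → (23/2, 11); (-5/2, 15/4) → (-5/8, 15/4); (-1/2, 35/4) → (31/8, 35/4)
T5 shear: y ← y + 2·x: (-4, 0) → (-4, -8); (23/2, 11) → (23/2, 34); (-5/8, 15/4) → (-5/8, 5/2); (31/8, 35/4) → (31/8, 33/2)
T6 reflect across x = 0: (-4, -8) → (4, -8); (23/2, 34) → (-23/2, 34); (-5/8, 5/2) → (5/8, 5/2); (31/8, 33/2) → (-31/8, 33/2)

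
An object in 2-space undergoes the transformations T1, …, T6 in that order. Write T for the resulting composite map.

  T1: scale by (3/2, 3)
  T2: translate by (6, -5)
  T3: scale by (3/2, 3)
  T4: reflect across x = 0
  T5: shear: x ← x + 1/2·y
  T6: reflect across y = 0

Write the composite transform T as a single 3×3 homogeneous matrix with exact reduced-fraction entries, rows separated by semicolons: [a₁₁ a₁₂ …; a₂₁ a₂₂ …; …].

T1 = [3/2 0 0; 0 3 0; 0 0 1]
T2·T1 = [3/2 0 6; 0 3 -5; 0 0 1]
T3·…·T1 = [9/4 0 9; 0 9 -15; 0 0 1]
T4·…·T1 = [-9/4 0 -9; 0 9 -15; 0 0 1]
T5·…·T1 = [-9/4 9/2 -33/2; 0 9 -15; 0 0 1]
T6·…·T1 = [-9/4 9/2 -33/2; 0 -9 15; 0 0 1]

T = [-9/4 9/2 -33/2; 0 -9 15; 0 0 1]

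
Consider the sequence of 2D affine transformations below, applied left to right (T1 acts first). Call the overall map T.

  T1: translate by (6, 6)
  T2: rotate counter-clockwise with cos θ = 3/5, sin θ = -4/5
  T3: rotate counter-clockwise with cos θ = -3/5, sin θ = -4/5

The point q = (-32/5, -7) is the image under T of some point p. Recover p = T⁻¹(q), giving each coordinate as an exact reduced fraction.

T1 = [1 0 6; 0 1 6; 0 0 1]
T2·T1 = [3/5 4/5 42/5; -4/5 3/5 -6/5; 0 0 1]
T3·…·T1 = [-1 0 -6; 0 -1 -6; 0 0 1]
det M = 1; M⁻¹ = [-1 0 -6; 0 -1 -6; 0 0 1]
M⁻¹ · (-32/5, -7)ᵀ = (2/5, 1)ᵀ

p = (2/5, 1)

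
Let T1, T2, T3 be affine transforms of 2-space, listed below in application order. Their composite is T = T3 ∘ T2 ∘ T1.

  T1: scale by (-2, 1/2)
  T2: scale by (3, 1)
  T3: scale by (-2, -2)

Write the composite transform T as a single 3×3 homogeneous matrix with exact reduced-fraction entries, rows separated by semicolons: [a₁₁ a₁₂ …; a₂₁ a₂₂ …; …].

T1 = [-2 0 0; 0 1/2 0; 0 0 1]
T2·T1 = [-6 0 0; 0 1/2 0; 0 0 1]
T3·…·T1 = [12 0 0; 0 -1 0; 0 0 1]

T = [12 0 0; 0 -1 0; 0 0 1]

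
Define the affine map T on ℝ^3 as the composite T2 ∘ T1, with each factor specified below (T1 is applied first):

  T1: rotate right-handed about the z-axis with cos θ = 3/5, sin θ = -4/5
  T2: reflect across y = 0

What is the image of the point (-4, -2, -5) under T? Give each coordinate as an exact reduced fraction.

T1 rotate right-handed about the z-axis with cos θ = 3/5, sin θ = -4/5: (-4, -2, -5) → (-4, 2, -5)
T2 reflect across y = 0: (-4, 2, -5) → (-4, -2, -5)

T(p) = (-4, -2, -5)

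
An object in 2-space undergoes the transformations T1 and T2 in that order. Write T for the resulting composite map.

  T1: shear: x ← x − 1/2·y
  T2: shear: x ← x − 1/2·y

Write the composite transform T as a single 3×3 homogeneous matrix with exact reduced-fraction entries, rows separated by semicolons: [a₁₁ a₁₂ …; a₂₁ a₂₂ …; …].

T1 = [1 -1/2 0; 0 1 0; 0 0 1]
T2·T1 = [1 -1 0; 0 1 0; 0 0 1]

T = [1 -1 0; 0 1 0; 0 0 1]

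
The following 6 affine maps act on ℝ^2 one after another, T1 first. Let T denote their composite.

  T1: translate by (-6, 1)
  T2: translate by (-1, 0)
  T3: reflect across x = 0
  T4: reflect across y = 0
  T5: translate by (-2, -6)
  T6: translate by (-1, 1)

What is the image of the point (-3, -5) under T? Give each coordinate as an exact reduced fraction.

T1 translate by (-6, 1): (-3, -5) → (-9, -4)
T2 translate by (-1, 0): (-9, -4) → (-10, -4)
T3 reflect across x = 0: (-10, -4) → (10, -4)
T4 reflect across y = 0: (10, -4) → (10, 4)
T5 translate by (-2, -6): (10, 4) → (8, -2)
T6 translate by (-1, 1): (8, -2) → (7, -1)

T(p) = (7, -1)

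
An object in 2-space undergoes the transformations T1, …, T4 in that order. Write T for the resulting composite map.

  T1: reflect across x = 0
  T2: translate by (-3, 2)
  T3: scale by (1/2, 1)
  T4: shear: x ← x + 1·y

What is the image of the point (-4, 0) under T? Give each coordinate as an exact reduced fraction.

T(p) = (5/2, 2)

T1 reflect across x = 0: (-4, 0) → (4, 0)
T2 translate by (-3, 2): (4, 0) → (1, 2)
T3 scale by (1/2, 1): (1, 2) → (1/2, 2)
T4 shear: x ← x + 1·y: (1/2, 2) → (5/2, 2)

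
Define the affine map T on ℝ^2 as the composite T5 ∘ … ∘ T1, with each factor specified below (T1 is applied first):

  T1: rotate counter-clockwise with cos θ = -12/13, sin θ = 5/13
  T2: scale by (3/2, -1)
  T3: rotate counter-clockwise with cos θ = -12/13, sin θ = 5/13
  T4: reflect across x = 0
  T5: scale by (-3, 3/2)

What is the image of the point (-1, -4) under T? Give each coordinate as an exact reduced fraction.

T1 rotate counter-clockwise with cos θ = -12/13, sin θ = 5/13: (-1, -4) → (32/13, 43/13)
T2 scale by (3/2, -1): (32/13, 43/13) → (48/13, -43/13)
T3 rotate counter-clockwise with cos θ = -12/13, sin θ = 5/13: (48/13, -43/13) → (-361/169, 756/169)
T4 reflect across x = 0: (-361/169, 756/169) → (361/169, 756/169)
T5 scale by (-3, 3/2): (361/169, 756/169) → (-1083/169, 1134/169)

T(p) = (-1083/169, 1134/169)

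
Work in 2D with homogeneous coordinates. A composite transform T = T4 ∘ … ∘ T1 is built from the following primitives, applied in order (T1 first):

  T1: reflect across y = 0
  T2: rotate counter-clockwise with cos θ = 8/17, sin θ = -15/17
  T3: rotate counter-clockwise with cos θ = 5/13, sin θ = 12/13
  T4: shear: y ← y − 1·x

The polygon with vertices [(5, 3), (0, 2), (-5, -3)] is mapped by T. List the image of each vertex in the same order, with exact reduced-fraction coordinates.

T1 reflect across y = 0: (5, 3) → (5, -3); (0, 2) → (0, -2); (-5, -3) → (-5, 3)
T2 rotate counter-clockwise with cos θ = 8/17, sin θ = -15/17: (5, -3) → (-5/17, -99/17); (0, -2) → (-30/17, -16/17); (-5, 3) → (5/17, 99/17)
T3 rotate counter-clockwise with cos θ = 5/13, sin θ = 12/13: (-5/17, -99/17) → (1163/221, -555/221); (-30/17, -16/17) → (42/221, -440/221); (5/17, 99/17) → (-1163/221, 555/221)
T4 shear: y ← y − 1·x: (1163/221, -555/221) → (1163/221, -1718/221); (42/221, -440/221) → (42/221, -482/221); (-1163/221, 555/221) → (-1163/221, 1718/221)

image vertices: (1163/221, -1718/221), (42/221, -482/221), (-1163/221, 1718/221)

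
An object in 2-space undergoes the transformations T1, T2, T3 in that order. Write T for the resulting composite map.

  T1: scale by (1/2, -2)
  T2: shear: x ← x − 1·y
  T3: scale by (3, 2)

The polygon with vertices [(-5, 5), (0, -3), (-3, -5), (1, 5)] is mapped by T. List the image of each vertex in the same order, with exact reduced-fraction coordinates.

image vertices: (45/2, -20), (-18, 12), (-69/2, 20), (63/2, -20)

T1 scale by (1/2, -2): (-5, 5) → (-5/2, -10); (0, -3) → (0, 6); (-3, -5) → (-3/2, 10); (1, 5) → (1/2, -10)
T2 shear: x ← x − 1·y: (-5/2, -10) → (15/2, -10); (0, 6) → (-6, 6); (-3/2, 10) → (-23/2, 10); (1/2, -10) → (21/2, -10)
T3 scale by (3, 2): (15/2, -10) → (45/2, -20); (-6, 6) → (-18, 12); (-23/2, 10) → (-69/2, 20); (21/2, -10) → (63/2, -20)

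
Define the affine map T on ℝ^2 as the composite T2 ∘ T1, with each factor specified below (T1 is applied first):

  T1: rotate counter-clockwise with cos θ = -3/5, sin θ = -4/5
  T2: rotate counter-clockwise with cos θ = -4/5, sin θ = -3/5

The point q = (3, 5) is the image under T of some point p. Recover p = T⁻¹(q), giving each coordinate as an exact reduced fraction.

p = (5, -3)

T1 = [-3/5 4/5 0; -4/5 -3/5 0; 0 0 1]
T2·T1 = [0 -1 0; 1 0 0; 0 0 1]
det M = 1; M⁻¹ = [0 1 0; -1 0 0; 0 0 1]
M⁻¹ · (3, 5)ᵀ = (5, -3)ᵀ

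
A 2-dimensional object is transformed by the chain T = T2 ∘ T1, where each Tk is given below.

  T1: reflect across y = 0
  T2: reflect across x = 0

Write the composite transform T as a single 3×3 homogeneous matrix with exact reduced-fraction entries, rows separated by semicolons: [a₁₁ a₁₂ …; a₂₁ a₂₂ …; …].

T1 = [1 0 0; 0 -1 0; 0 0 1]
T2·T1 = [-1 0 0; 0 -1 0; 0 0 1]

T = [-1 0 0; 0 -1 0; 0 0 1]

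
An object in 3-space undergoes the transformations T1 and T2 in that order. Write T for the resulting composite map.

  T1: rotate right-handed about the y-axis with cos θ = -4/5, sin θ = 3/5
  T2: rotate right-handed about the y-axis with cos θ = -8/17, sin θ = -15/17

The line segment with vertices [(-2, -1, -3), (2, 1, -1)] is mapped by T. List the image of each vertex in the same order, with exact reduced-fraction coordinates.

T1 rotate right-handed about the y-axis with cos θ = -4/5, sin θ = 3/5: (-2, -1, -3) → (-1/5, -1, 18/5); (2, 1, -1) → (-11/5, 1, -2/5)
T2 rotate right-handed about the y-axis with cos θ = -8/17, sin θ = -15/17: (-1/5, -1, 18/5) → (-262/85, -1, -159/85); (-11/5, 1, -2/5) → (118/85, 1, -149/85)

image vertices: (-262/85, -1, -159/85), (118/85, 1, -149/85)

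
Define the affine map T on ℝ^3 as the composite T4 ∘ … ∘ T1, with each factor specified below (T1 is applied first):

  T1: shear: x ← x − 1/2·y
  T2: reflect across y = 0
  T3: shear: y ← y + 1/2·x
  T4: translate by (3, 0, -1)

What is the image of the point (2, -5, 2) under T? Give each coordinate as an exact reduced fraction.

T(p) = (15/2, 29/4, 1)

T1 shear: x ← x − 1/2·y: (2, -5, 2) → (9/2, -5, 2)
T2 reflect across y = 0: (9/2, -5, 2) → (9/2, 5, 2)
T3 shear: y ← y + 1/2·x: (9/2, 5, 2) → (9/2, 29/4, 2)
T4 translate by (3, 0, -1): (9/2, 29/4, 2) → (15/2, 29/4, 1)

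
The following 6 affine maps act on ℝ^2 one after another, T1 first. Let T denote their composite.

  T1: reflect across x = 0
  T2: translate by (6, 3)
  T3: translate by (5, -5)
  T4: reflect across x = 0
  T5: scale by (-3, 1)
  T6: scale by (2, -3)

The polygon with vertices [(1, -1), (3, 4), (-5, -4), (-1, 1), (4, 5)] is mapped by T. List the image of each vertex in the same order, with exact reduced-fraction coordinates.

T1 reflect across x = 0: (1, -1) → (-1, -1); (3, 4) → (-3, 4); (-5, -4) → (5, -4); (-1, 1) → (1, 1); (4, 5) → (-4, 5)
T2 translate by (6, 3): (-1, -1) → (5, 2); (-3, 4) → (3, 7); (5, -4) → (11, -1); (1, 1) → (7, 4); (-4, 5) → (2, 8)
T3 translate by (5, -5): (5, 2) → (10, -3); (3, 7) → (8, 2); (11, -1) → (16, -6); (7, 4) → (12, -1); (2, 8) → (7, 3)
T4 reflect across x = 0: (10, -3) → (-10, -3); (8, 2) → (-8, 2); (16, -6) → (-16, -6); (12, -1) → (-12, -1); (7, 3) → (-7, 3)
T5 scale by (-3, 1): (-10, -3) → (30, -3); (-8, 2) → (24, 2); (-16, -6) → (48, -6); (-12, -1) → (36, -1); (-7, 3) → (21, 3)
T6 scale by (2, -3): (30, -3) → (60, 9); (24, 2) → (48, -6); (48, -6) → (96, 18); (36, -1) → (72, 3); (21, 3) → (42, -9)

image vertices: (60, 9), (48, -6), (96, 18), (72, 3), (42, -9)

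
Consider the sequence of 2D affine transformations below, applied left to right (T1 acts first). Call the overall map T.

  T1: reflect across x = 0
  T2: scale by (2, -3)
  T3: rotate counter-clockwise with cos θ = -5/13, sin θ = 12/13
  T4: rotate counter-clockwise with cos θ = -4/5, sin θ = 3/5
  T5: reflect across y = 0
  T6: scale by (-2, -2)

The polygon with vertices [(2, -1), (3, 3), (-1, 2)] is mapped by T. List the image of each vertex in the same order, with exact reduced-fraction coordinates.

image vertices: (-506/65, 408/65), (942/65, 1044/65), (164/13, -12/13)

T1 reflect across x = 0: (2, -1) → (-2, -1); (3, 3) → (-3, 3); (-1, 2) → (1, 2)
T2 scale by (2, -3): (-2, -1) → (-4, 3); (-3, 3) → (-6, -9); (1, 2) → (2, -6)
T3 rotate counter-clockwise with cos θ = -5/13, sin θ = 12/13: (-4, 3) → (-16/13, -63/13); (-6, -9) → (138/13, -27/13); (2, -6) → (62/13, 54/13)
T4 rotate counter-clockwise with cos θ = -4/5, sin θ = 3/5: (-16/13, -63/13) → (253/65, 204/65); (138/13, -27/13) → (-471/65, 522/65); (62/13, 54/13) → (-82/13, -6/13)
T5 reflect across y = 0: (253/65, 204/65) → (253/65, -204/65); (-471/65, 522/65) → (-471/65, -522/65); (-82/13, -6/13) → (-82/13, 6/13)
T6 scale by (-2, -2): (253/65, -204/65) → (-506/65, 408/65); (-471/65, -522/65) → (942/65, 1044/65); (-82/13, 6/13) → (164/13, -12/13)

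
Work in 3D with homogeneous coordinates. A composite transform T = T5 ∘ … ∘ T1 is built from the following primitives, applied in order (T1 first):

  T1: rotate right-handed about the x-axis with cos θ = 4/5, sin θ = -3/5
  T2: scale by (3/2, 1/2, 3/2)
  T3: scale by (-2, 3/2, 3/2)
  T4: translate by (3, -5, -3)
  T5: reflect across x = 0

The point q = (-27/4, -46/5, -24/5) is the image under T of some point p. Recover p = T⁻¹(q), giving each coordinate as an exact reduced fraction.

T1 = [1 0 0 0; 0 4/5 3/5 0; 0 -3/5 4/5 0; 0 0 0 1]
T2·T1 = [3/2 0 0 0; 0 2/5 3/10 0; 0 -9/10 6/5 0; 0 0 0 1]
T3·…·T1 = [-3 0 0 0; 0 3/5 9/20 0; 0 -27/20 9/5 0; 0 0 0 1]
T4·…·T1 = [-3 0 0 3; 0 3/5 9/20 -5; 0 -27/20 9/5 -3; 0 0 0 1]
T5·…·T1 = [3 0 0 -3; 0 3/5 9/20 -5; 0 -27/20 9/5 -3; 0 0 0 1]
det M = 81/16; M⁻¹ = [1/3 0 0 1; 0 16/15 -4/15 68/15; 0 4/5 16/45 76/15; 0 0 0 1]
M⁻¹ · (-27/4, -46/5, -24/5)ᵀ = (-5/4, -4, -4)ᵀ

p = (-5/4, -4, -4)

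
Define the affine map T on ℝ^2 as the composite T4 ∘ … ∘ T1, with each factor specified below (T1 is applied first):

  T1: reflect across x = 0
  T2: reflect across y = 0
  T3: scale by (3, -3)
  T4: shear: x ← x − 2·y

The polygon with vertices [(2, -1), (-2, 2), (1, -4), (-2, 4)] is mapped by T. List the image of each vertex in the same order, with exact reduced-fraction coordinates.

T1 reflect across x = 0: (2, -1) → (-2, -1); (-2, 2) → (2, 2); (1, -4) → (-1, -4); (-2, 4) → (2, 4)
T2 reflect across y = 0: (-2, -1) → (-2, 1); (2, 2) → (2, -2); (-1, -4) → (-1, 4); (2, 4) → (2, -4)
T3 scale by (3, -3): (-2, 1) → (-6, -3); (2, -2) → (6, 6); (-1, 4) → (-3, -12); (2, -4) → (6, 12)
T4 shear: x ← x − 2·y: (-6, -3) → (0, -3); (6, 6) → (-6, 6); (-3, -12) → (21, -12); (6, 12) → (-18, 12)

image vertices: (0, -3), (-6, 6), (21, -12), (-18, 12)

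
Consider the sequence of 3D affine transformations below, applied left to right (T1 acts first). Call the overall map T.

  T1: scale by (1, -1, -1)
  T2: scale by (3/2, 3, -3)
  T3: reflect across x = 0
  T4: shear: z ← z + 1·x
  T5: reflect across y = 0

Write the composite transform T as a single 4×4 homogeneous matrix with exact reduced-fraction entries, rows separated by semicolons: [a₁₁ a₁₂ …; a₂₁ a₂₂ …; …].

T1 = [1 0 0 0; 0 -1 0 0; 0 0 -1 0; 0 0 0 1]
T2·T1 = [3/2 0 0 0; 0 -3 0 0; 0 0 3 0; 0 0 0 1]
T3·…·T1 = [-3/2 0 0 0; 0 -3 0 0; 0 0 3 0; 0 0 0 1]
T4·…·T1 = [-3/2 0 0 0; 0 -3 0 0; -3/2 0 3 0; 0 0 0 1]
T5·…·T1 = [-3/2 0 0 0; 0 3 0 0; -3/2 0 3 0; 0 0 0 1]

T = [-3/2 0 0 0; 0 3 0 0; -3/2 0 3 0; 0 0 0 1]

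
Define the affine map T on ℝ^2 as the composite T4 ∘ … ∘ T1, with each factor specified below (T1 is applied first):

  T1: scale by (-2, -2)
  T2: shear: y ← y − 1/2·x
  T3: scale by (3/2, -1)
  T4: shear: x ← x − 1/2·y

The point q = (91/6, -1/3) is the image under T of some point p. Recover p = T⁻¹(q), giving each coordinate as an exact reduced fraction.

T1 = [-2 0 0; 0 -2 0; 0 0 1]
T2·T1 = [-2 0 0; 1 -2 0; 0 0 1]
T3·…·T1 = [-3 0 0; -1 2 0; 0 0 1]
T4·…·T1 = [-5/2 -1 0; -1 2 0; 0 0 1]
det M = -6; M⁻¹ = [-1/3 -1/6 0; -1/6 5/12 0; 0 0 1]
M⁻¹ · (91/6, -1/3)ᵀ = (-5, -8/3)ᵀ

p = (-5, -8/3)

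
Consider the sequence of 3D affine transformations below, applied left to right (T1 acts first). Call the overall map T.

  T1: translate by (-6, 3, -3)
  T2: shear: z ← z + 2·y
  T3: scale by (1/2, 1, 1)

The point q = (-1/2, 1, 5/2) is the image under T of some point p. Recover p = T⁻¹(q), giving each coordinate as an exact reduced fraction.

T1 = [1 0 0 -6; 0 1 0 3; 0 0 1 -3; 0 0 0 1]
T2·T1 = [1 0 0 -6; 0 1 0 3; 0 2 1 3; 0 0 0 1]
T3·…·T1 = [1/2 0 0 -3; 0 1 0 3; 0 2 1 3; 0 0 0 1]
det M = 1/2; M⁻¹ = [2 0 0 6; 0 1 0 -3; 0 -2 1 3; 0 0 0 1]
M⁻¹ · (-1/2, 1, 5/2)ᵀ = (5, -2, 7/2)ᵀ

p = (5, -2, 7/2)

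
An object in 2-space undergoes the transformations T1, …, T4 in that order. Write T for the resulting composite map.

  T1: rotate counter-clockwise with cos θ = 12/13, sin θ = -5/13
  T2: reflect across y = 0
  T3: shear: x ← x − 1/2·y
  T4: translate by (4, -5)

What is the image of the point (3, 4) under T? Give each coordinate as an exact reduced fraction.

T1 rotate counter-clockwise with cos θ = 12/13, sin θ = -5/13: (3, 4) → (56/13, 33/13)
T2 reflect across y = 0: (56/13, 33/13) → (56/13, -33/13)
T3 shear: x ← x − 1/2·y: (56/13, -33/13) → (145/26, -33/13)
T4 translate by (4, -5): (145/26, -33/13) → (249/26, -98/13)

T(p) = (249/26, -98/13)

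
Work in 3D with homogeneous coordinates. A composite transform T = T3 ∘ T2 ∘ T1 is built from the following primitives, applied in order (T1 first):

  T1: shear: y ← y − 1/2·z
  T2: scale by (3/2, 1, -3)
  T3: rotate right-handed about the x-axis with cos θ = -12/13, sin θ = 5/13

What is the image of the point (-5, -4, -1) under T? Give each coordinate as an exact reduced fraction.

T1 shear: y ← y − 1/2·z: (-5, -4, -1) → (-5, -7/2, -1)
T2 scale by (3/2, 1, -3): (-5, -7/2, -1) → (-15/2, -7/2, 3)
T3 rotate right-handed about the x-axis with cos θ = -12/13, sin θ = 5/13: (-15/2, -7/2, 3) → (-15/2, 27/13, -107/26)

T(p) = (-15/2, 27/13, -107/26)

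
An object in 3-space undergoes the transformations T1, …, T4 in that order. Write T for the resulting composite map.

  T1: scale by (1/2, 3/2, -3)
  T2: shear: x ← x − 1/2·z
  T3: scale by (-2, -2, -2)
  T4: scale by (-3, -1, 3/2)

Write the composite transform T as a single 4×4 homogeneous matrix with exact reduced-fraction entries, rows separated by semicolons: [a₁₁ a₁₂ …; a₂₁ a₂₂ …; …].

T = [3 0 9 0; 0 3 0 0; 0 0 9 0; 0 0 0 1]

T1 = [1/2 0 0 0; 0 3/2 0 0; 0 0 -3 0; 0 0 0 1]
T2·T1 = [1/2 0 3/2 0; 0 3/2 0 0; 0 0 -3 0; 0 0 0 1]
T3·…·T1 = [-1 0 -3 0; 0 -3 0 0; 0 0 6 0; 0 0 0 1]
T4·…·T1 = [3 0 9 0; 0 3 0 0; 0 0 9 0; 0 0 0 1]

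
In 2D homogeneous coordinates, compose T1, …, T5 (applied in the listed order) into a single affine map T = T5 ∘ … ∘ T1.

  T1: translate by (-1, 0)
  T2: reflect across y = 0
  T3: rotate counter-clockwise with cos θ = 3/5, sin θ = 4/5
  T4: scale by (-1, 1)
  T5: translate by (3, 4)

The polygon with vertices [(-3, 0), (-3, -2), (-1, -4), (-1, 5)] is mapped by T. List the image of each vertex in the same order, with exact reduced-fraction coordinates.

image vertices: (27/5, 4/5), (7, 2), (37/5, 24/5), (1/5, -3/5)

T1 translate by (-1, 0): (-3, 0) → (-4, 0); (-3, -2) → (-4, -2); (-1, -4) → (-2, -4); (-1, 5) → (-2, 5)
T2 reflect across y = 0: (-4, 0) → (-4, 0); (-4, -2) → (-4, 2); (-2, -4) → (-2, 4); (-2, 5) → (-2, -5)
T3 rotate counter-clockwise with cos θ = 3/5, sin θ = 4/5: (-4, 0) → (-12/5, -16/5); (-4, 2) → (-4, -2); (-2, 4) → (-22/5, 4/5); (-2, -5) → (14/5, -23/5)
T4 scale by (-1, 1): (-12/5, -16/5) → (12/5, -16/5); (-4, -2) → (4, -2); (-22/5, 4/5) → (22/5, 4/5); (14/5, -23/5) → (-14/5, -23/5)
T5 translate by (3, 4): (12/5, -16/5) → (27/5, 4/5); (4, -2) → (7, 2); (22/5, 4/5) → (37/5, 24/5); (-14/5, -23/5) → (1/5, -3/5)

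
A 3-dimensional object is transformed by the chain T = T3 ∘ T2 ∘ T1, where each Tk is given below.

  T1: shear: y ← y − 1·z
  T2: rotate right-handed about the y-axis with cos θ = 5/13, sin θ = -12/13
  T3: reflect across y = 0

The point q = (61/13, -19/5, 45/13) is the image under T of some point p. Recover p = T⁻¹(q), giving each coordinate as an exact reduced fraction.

T1 = [1 0 0 0; 0 1 -1 0; 0 0 1 0; 0 0 0 1]
T2·T1 = [5/13 0 -12/13 0; 0 1 -1 0; 12/13 0 5/13 0; 0 0 0 1]
T3·…·T1 = [5/13 0 -12/13 0; 0 -1 1 0; 12/13 0 5/13 0; 0 0 0 1]
det M = -1; M⁻¹ = [5/13 0 12/13 0; -12/13 -1 5/13 0; -12/13 0 5/13 0; 0 0 0 1]
M⁻¹ · (61/13, -19/5, 45/13)ᵀ = (5, 4/5, -3)ᵀ

p = (5, 4/5, -3)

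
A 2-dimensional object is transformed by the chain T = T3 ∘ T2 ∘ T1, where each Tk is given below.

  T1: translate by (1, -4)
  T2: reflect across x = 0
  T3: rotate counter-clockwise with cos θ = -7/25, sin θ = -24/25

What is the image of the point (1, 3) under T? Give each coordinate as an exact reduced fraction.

T1 translate by (1, -4): (1, 3) → (2, -1)
T2 reflect across x = 0: (2, -1) → (-2, -1)
T3 rotate counter-clockwise with cos θ = -7/25, sin θ = -24/25: (-2, -1) → (-2/5, 11/5)

T(p) = (-2/5, 11/5)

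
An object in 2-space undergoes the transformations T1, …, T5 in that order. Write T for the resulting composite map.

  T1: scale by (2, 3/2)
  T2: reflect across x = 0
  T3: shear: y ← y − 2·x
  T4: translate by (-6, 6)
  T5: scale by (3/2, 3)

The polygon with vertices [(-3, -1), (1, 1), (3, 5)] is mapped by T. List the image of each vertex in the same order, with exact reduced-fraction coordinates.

T1 scale by (2, 3/2): (-3, -1) → (-6, -3/2); (1, 1) → (2, 3/2); (3, 5) → (6, 15/2)
T2 reflect across x = 0: (-6, -3/2) → (6, -3/2); (2, 3/2) → (-2, 3/2); (6, 15/2) → (-6, 15/2)
T3 shear: y ← y − 2·x: (6, -3/2) → (6, -27/2); (-2, 3/2) → (-2, 11/2); (-6, 15/2) → (-6, 39/2)
T4 translate by (-6, 6): (6, -27/2) → (0, -15/2); (-2, 11/2) → (-8, 23/2); (-6, 39/2) → (-12, 51/2)
T5 scale by (3/2, 3): (0, -15/2) → (0, -45/2); (-8, 23/2) → (-12, 69/2); (-12, 51/2) → (-18, 153/2)

image vertices: (0, -45/2), (-12, 69/2), (-18, 153/2)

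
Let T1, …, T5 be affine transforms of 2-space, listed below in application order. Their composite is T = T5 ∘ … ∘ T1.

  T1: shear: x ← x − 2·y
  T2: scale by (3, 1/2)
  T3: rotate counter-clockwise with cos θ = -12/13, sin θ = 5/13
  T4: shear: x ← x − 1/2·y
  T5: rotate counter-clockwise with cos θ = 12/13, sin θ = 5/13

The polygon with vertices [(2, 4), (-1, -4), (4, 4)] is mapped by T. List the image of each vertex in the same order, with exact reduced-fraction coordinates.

T1 shear: x ← x − 2·y: (2, 4) → (-6, 4); (-1, -4) → (7, -4); (4, 4) → (-4, 4)
T2 scale by (3, 1/2): (-6, 4) → (-18, 2); (7, -4) → (21, -2); (-4, 4) → (-12, 2)
T3 rotate counter-clockwise with cos θ = -12/13, sin θ = 5/13: (-18, 2) → (206/13, -114/13); (21, -2) → (-242/13, 129/13); (-12, 2) → (134/13, -84/13)
T4 shear: x ← x − 1/2·y: (206/13, -114/13) → (263/13, -114/13); (-242/13, 129/13) → (-613/26, 129/13); (134/13, -84/13) → (176/13, -84/13)
T5 rotate counter-clockwise with cos θ = 12/13, sin θ = 5/13: (263/13, -114/13) → (3726/169, -53/169); (-613/26, 129/13) → (-4323/169, 31/338); (176/13, -84/13) → (2532/169, -128/169)

image vertices: (3726/169, -53/169), (-4323/169, 31/338), (2532/169, -128/169)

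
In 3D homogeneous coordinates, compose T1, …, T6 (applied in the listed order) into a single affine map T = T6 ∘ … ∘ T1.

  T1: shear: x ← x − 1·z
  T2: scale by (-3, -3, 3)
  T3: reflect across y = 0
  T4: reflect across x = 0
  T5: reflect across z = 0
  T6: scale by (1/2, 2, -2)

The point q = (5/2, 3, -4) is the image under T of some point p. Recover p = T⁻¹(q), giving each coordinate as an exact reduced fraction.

p = (1, 1/2, -2/3)

T1 = [1 0 -1 0; 0 1 0 0; 0 0 1 0; 0 0 0 1]
T2·T1 = [-3 0 3 0; 0 -3 0 0; 0 0 3 0; 0 0 0 1]
T3·…·T1 = [-3 0 3 0; 0 3 0 0; 0 0 3 0; 0 0 0 1]
T4·…·T1 = [3 0 -3 0; 0 3 0 0; 0 0 3 0; 0 0 0 1]
T5·…·T1 = [3 0 -3 0; 0 3 0 0; 0 0 -3 0; 0 0 0 1]
T6·…·T1 = [3/2 0 -3/2 0; 0 6 0 0; 0 0 6 0; 0 0 0 1]
det M = 54; M⁻¹ = [2/3 0 1/6 0; 0 1/6 0 0; 0 0 1/6 0; 0 0 0 1]
M⁻¹ · (5/2, 3, -4)ᵀ = (1, 1/2, -2/3)ᵀ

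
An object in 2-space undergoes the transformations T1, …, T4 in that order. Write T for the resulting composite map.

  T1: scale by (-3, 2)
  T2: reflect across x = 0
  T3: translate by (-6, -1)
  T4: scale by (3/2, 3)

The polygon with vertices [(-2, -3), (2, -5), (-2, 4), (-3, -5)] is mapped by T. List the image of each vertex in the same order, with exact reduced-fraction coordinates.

image vertices: (-18, -21), (0, -33), (-18, 21), (-45/2, -33)

T1 scale by (-3, 2): (-2, -3) → (6, -6); (2, -5) → (-6, -10); (-2, 4) → (6, 8); (-3, -5) → (9, -10)
T2 reflect across x = 0: (6, -6) → (-6, -6); (-6, -10) → (6, -10); (6, 8) → (-6, 8); (9, -10) → (-9, -10)
T3 translate by (-6, -1): (-6, -6) → (-12, -7); (6, -10) → (0, -11); (-6, 8) → (-12, 7); (-9, -10) → (-15, -11)
T4 scale by (3/2, 3): (-12, -7) → (-18, -21); (0, -11) → (0, -33); (-12, 7) → (-18, 21); (-15, -11) → (-45/2, -33)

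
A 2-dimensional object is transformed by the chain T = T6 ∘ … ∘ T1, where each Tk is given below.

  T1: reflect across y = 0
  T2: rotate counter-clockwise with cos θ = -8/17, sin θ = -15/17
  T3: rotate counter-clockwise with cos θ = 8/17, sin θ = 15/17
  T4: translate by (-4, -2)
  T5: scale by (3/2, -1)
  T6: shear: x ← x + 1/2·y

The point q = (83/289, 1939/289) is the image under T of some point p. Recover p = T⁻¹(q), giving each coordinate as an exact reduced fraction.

p = (5, 1)

T1 = [1 0 0; 0 -1 0; 0 0 1]
T2·T1 = [-8/17 -15/17 0; -15/17 8/17 0; 0 0 1]
T3·…·T1 = [161/289 -240/289 0; -240/289 -161/289 0; 0 0 1]
T4·…·T1 = [161/289 -240/289 -4; -240/289 -161/289 -2; 0 0 1]
T5·…·T1 = [483/578 -360/289 -6; 240/289 161/289 2; 0 0 1]
T6·…·T1 = [723/578 -559/578 -5; 240/289 161/289 2; 0 0 1]
det M = 3/2; M⁻¹ = [322/867 559/867 164/289; -160/289 241/289 -1282/289; 0 0 1]
M⁻¹ · (83/289, 1939/289)ᵀ = (5, 1)ᵀ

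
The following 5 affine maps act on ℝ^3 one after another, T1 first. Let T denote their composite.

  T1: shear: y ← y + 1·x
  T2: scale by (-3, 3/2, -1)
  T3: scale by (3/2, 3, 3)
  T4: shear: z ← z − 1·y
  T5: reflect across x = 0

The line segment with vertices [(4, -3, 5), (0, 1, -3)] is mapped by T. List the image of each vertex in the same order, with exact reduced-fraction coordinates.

T1 shear: y ← y + 1·x: (4, -3, 5) → (4, 1, 5); (0, 1, -3) → (0, 1, -3)
T2 scale by (-3, 3/2, -1): (4, 1, 5) → (-12, 3/2, -5); (0, 1, -3) → (0, 3/2, 3)
T3 scale by (3/2, 3, 3): (-12, 3/2, -5) → (-18, 9/2, -15); (0, 3/2, 3) → (0, 9/2, 9)
T4 shear: z ← z − 1·y: (-18, 9/2, -15) → (-18, 9/2, -39/2); (0, 9/2, 9) → (0, 9/2, 9/2)
T5 reflect across x = 0: (-18, 9/2, -39/2) → (18, 9/2, -39/2); (0, 9/2, 9/2) → (0, 9/2, 9/2)

image vertices: (18, 9/2, -39/2), (0, 9/2, 9/2)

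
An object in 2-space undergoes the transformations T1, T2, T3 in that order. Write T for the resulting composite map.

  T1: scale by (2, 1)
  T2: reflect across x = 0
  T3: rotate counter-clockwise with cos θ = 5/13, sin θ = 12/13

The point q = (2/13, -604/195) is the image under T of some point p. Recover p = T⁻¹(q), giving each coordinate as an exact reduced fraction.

T1 = [2 0 0; 0 1 0; 0 0 1]
T2·T1 = [-2 0 0; 0 1 0; 0 0 1]
T3·…·T1 = [-10/13 -12/13 0; -24/13 5/13 0; 0 0 1]
det M = -2; M⁻¹ = [-5/26 -6/13 0; -12/13 5/13 0; 0 0 1]
M⁻¹ · (2/13, -604/195)ᵀ = (7/5, -4/3)ᵀ

p = (7/5, -4/3)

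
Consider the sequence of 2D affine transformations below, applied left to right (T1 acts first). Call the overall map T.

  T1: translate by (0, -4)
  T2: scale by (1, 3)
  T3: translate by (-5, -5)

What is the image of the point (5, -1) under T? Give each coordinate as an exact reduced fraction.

T(p) = (0, -20)

T1 translate by (0, -4): (5, -1) → (5, -5)
T2 scale by (1, 3): (5, -5) → (5, -15)
T3 translate by (-5, -5): (5, -15) → (0, -20)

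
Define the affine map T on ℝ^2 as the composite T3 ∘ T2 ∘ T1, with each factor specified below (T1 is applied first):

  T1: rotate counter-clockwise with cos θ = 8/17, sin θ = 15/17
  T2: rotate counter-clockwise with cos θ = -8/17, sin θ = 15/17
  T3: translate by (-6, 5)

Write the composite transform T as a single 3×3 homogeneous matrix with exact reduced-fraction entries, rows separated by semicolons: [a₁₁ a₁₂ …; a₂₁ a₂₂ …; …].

T1 = [8/17 -15/17 0; 15/17 8/17 0; 0 0 1]
T2·T1 = [-1 0 0; 0 -1 0; 0 0 1]
T3·…·T1 = [-1 0 -6; 0 -1 5; 0 0 1]

T = [-1 0 -6; 0 -1 5; 0 0 1]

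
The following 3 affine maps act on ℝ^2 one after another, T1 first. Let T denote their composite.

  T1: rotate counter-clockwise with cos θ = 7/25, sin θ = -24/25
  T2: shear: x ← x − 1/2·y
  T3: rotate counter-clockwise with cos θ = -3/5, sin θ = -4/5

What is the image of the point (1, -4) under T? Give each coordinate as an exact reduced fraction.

T(p) = (-19/125, 408/125)

T1 rotate counter-clockwise with cos θ = 7/25, sin θ = -24/25: (1, -4) → (-89/25, -52/25)
T2 shear: x ← x − 1/2·y: (-89/25, -52/25) → (-63/25, -52/25)
T3 rotate counter-clockwise with cos θ = -3/5, sin θ = -4/5: (-63/25, -52/25) → (-19/125, 408/125)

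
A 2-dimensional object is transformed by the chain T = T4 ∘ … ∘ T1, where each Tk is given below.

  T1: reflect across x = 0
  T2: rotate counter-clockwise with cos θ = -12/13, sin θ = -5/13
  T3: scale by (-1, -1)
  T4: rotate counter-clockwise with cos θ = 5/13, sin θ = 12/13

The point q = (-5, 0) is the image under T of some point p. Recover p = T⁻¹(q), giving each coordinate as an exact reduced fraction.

T1 = [-1 0 0; 0 1 0; 0 0 1]
T2·T1 = [12/13 5/13 0; 5/13 -12/13 0; 0 0 1]
T3·…·T1 = [-12/13 -5/13 0; -5/13 12/13 0; 0 0 1]
T4·…·T1 = [0 -1 0; -1 0 0; 0 0 1]
det M = -1; M⁻¹ = [0 -1 0; -1 0 0; 0 0 1]
M⁻¹ · (-5, 0)ᵀ = (0, 5)ᵀ

p = (0, 5)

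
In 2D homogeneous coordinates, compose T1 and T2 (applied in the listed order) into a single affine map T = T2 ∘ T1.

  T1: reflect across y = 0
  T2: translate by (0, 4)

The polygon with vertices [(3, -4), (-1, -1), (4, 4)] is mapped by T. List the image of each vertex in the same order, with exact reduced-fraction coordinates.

T1 reflect across y = 0: (3, -4) → (3, 4); (-1, -1) → (-1, 1); (4, 4) → (4, -4)
T2 translate by (0, 4): (3, 4) → (3, 8); (-1, 1) → (-1, 5); (4, -4) → (4, 0)

image vertices: (3, 8), (-1, 5), (4, 0)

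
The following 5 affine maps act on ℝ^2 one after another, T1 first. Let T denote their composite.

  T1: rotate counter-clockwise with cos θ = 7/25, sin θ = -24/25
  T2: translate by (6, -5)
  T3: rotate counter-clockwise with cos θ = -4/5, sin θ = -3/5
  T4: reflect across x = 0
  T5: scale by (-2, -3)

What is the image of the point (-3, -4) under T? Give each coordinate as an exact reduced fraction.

T1 rotate counter-clockwise with cos θ = 7/25, sin θ = -24/25: (-3, -4) → (-117/25, 44/25)
T2 translate by (6, -5): (-117/25, 44/25) → (33/25, -81/25)
T3 rotate counter-clockwise with cos θ = -4/5, sin θ = -3/5: (33/25, -81/25) → (-3, 9/5)
T4 reflect across x = 0: (-3, 9/5) → (3, 9/5)
T5 scale by (-2, -3): (3, 9/5) → (-6, -27/5)

T(p) = (-6, -27/5)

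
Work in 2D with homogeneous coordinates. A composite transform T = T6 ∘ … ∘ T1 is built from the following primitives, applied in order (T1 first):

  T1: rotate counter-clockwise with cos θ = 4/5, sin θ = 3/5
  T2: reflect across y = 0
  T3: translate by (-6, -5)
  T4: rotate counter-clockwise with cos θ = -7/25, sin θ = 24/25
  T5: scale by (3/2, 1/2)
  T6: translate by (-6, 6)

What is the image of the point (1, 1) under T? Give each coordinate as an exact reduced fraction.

T1 rotate counter-clockwise with cos θ = 4/5, sin θ = 3/5: (1, 1) → (1/5, 7/5)
T2 reflect across y = 0: (1/5, 7/5) → (1/5, -7/5)
T3 translate by (-6, -5): (1/5, -7/5) → (-29/5, -32/5)
T4 rotate counter-clockwise with cos θ = -7/25, sin θ = 24/25: (-29/5, -32/5) → (971/125, -472/125)
T5 scale by (3/2, 1/2): (971/125, -472/125) → (2913/250, -236/125)
T6 translate by (-6, 6): (2913/250, -236/125) → (1413/250, 514/125)

T(p) = (1413/250, 514/125)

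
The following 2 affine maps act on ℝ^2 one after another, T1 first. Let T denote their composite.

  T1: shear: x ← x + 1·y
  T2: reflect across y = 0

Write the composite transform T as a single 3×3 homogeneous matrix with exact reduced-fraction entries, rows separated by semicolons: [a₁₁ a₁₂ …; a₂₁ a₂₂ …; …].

T = [1 1 0; 0 -1 0; 0 0 1]

T1 = [1 1 0; 0 1 0; 0 0 1]
T2·T1 = [1 1 0; 0 -1 0; 0 0 1]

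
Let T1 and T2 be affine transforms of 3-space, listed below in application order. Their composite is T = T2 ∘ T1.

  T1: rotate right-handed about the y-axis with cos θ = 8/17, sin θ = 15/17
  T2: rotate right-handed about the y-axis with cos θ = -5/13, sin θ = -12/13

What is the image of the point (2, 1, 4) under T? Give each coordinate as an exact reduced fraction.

T(p) = (-404/221, 1, 902/221)

T1 rotate right-handed about the y-axis with cos θ = 8/17, sin θ = 15/17: (2, 1, 4) → (76/17, 1, 2/17)
T2 rotate right-handed about the y-axis with cos θ = -5/13, sin θ = -12/13: (76/17, 1, 2/17) → (-404/221, 1, 902/221)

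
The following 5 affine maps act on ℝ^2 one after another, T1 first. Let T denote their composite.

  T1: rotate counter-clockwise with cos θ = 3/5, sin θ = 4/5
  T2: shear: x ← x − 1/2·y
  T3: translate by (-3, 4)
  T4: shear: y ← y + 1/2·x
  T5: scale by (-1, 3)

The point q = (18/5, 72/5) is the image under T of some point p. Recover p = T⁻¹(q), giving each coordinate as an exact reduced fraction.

T1 = [3/5 -4/5 0; 4/5 3/5 0; 0 0 1]
T2·T1 = [1/5 -11/10 0; 4/5 3/5 0; 0 0 1]
T3·…·T1 = [1/5 -11/10 -3; 4/5 3/5 4; 0 0 1]
T4·…·T1 = [1/5 -11/10 -3; 9/10 1/20 5/2; 0 0 1]
T5·…·T1 = [-1/5 11/10 3; 27/10 3/20 15/2; 0 0 1]
det M = -3; M⁻¹ = [-1/20 11/30 -13/5; 9/10 1/15 -16/5; 0 0 1]
M⁻¹ · (18/5, 72/5)ᵀ = (5/2, 1)ᵀ

p = (5/2, 1)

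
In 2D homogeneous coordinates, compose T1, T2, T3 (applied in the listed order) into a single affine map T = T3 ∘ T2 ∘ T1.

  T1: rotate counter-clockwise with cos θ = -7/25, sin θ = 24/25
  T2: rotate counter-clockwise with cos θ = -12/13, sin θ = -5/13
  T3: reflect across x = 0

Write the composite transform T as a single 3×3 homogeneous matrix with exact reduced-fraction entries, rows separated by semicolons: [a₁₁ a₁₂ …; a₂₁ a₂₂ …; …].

T1 = [-7/25 -24/25 0; 24/25 -7/25 0; 0 0 1]
T2·T1 = [204/325 253/325 0; -253/325 204/325 0; 0 0 1]
T3·…·T1 = [-204/325 -253/325 0; -253/325 204/325 0; 0 0 1]

T = [-204/325 -253/325 0; -253/325 204/325 0; 0 0 1]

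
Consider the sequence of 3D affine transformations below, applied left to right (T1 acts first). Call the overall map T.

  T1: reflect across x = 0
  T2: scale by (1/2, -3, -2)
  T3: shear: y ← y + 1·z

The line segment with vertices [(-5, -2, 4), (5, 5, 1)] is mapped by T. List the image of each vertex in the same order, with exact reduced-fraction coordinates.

T1 reflect across x = 0: (-5, -2, 4) → (5, -2, 4); (5, 5, 1) → (-5, 5, 1)
T2 scale by (1/2, -3, -2): (5, -2, 4) → (5/2, 6, -8); (-5, 5, 1) → (-5/2, -15, -2)
T3 shear: y ← y + 1·z: (5/2, 6, -8) → (5/2, -2, -8); (-5/2, -15, -2) → (-5/2, -17, -2)

image vertices: (5/2, -2, -8), (-5/2, -17, -2)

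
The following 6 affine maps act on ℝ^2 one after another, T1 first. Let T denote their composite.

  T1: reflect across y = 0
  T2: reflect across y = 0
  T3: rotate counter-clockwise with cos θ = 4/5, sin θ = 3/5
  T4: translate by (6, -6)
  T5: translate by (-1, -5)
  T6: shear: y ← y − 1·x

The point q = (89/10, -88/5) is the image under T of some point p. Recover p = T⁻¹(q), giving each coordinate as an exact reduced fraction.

p = (9/2, -1/2)

T1 = [1 0 0; 0 -1 0; 0 0 1]
T2·T1 = [1 0 0; 0 1 0; 0 0 1]
T3·…·T1 = [4/5 -3/5 0; 3/5 4/5 0; 0 0 1]
T4·…·T1 = [4/5 -3/5 6; 3/5 4/5 -6; 0 0 1]
T5·…·T1 = [4/5 -3/5 5; 3/5 4/5 -11; 0 0 1]
T6·…·T1 = [4/5 -3/5 5; -1/5 7/5 -16; 0 0 1]
det M = 1; M⁻¹ = [7/5 3/5 13/5; 1/5 4/5 59/5; 0 0 1]
M⁻¹ · (89/10, -88/5)ᵀ = (9/2, -1/2)ᵀ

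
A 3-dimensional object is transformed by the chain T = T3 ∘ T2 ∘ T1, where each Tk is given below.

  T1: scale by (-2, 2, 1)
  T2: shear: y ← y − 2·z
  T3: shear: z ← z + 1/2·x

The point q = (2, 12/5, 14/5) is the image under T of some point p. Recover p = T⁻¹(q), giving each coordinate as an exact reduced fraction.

p = (-1, 3, 9/5)

T1 = [-2 0 0 0; 0 2 0 0; 0 0 1 0; 0 0 0 1]
T2·T1 = [-2 0 0 0; 0 2 -2 0; 0 0 1 0; 0 0 0 1]
T3·…·T1 = [-2 0 0 0; 0 2 -2 0; -1 0 1 0; 0 0 0 1]
det M = -4; M⁻¹ = [-1/2 0 0 0; -1/2 1/2 1 0; -1/2 0 1 0; 0 0 0 1]
M⁻¹ · (2, 12/5, 14/5)ᵀ = (-1, 3, 9/5)ᵀ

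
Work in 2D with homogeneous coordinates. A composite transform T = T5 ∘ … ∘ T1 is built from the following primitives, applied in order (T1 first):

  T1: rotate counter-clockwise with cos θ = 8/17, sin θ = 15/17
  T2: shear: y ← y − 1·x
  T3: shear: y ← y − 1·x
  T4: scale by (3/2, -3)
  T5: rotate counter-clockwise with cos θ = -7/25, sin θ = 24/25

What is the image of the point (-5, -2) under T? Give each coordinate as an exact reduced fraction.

T1 rotate counter-clockwise with cos θ = 8/17, sin θ = 15/17: (-5, -2) → (-10/17, -91/17)
T2 shear: y ← y − 1·x: (-10/17, -91/17) → (-10/17, -81/17)
T3 shear: y ← y − 1·x: (-10/17, -81/17) → (-10/17, -71/17)
T4 scale by (3/2, -3): (-10/17, -71/17) → (-15/17, 213/17)
T5 rotate counter-clockwise with cos θ = -7/25, sin θ = 24/25: (-15/17, 213/17) → (-5007/425, -1851/425)

T(p) = (-5007/425, -1851/425)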